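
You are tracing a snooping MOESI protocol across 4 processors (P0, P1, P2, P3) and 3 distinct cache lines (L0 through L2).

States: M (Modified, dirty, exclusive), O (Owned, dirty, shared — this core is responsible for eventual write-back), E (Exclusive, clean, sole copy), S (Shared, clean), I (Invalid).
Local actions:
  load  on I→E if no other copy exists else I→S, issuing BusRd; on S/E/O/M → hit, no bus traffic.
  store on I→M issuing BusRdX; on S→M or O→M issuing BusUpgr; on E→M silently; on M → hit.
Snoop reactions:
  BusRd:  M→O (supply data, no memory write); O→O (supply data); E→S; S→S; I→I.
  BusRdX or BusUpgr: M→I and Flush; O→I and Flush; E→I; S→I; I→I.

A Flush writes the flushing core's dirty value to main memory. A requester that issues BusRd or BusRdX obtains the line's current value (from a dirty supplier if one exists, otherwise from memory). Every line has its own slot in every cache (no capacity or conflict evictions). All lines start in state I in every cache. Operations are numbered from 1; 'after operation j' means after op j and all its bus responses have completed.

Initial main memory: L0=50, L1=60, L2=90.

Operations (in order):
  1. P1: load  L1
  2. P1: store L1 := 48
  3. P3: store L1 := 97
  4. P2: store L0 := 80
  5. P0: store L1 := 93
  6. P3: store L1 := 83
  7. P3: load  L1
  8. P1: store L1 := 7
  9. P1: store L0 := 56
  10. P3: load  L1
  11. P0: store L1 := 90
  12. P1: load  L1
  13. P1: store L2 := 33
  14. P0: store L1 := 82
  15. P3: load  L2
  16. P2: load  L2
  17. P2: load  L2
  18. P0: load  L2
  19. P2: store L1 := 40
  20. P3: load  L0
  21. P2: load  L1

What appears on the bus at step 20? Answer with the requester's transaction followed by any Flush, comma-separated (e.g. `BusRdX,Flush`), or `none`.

step 1: P1: load  L1  ⟶  IEII  (L1)  txn=BusRd  M[L1]=60
step 2: P1: store L1 := 48  ⟶  IMII  (L1)  txn=∅  M[L1]=60
step 3: P3: store L1 := 97  ⟶  IIIM  (L1)  txn=BusRdX+Flush  M[L1]=48
step 4: P2: store L0 := 80  ⟶  IIMI  (L0)  txn=BusRdX  M[L0]=50
step 5: P0: store L1 := 93  ⟶  MIII  (L1)  txn=BusRdX+Flush  M[L1]=97
step 6: P3: store L1 := 83  ⟶  IIIM  (L1)  txn=BusRdX+Flush  M[L1]=93
step 7: P3: load  L1  ⟶  IIIM  (L1)  txn=∅  M[L1]=93
step 8: P1: store L1 := 7  ⟶  IMII  (L1)  txn=BusRdX+Flush  M[L1]=83
step 9: P1: store L0 := 56  ⟶  IMII  (L0)  txn=BusRdX+Flush  M[L0]=80
step 10: P3: load  L1  ⟶  IOIS  (L1)  txn=BusRd  M[L1]=83
step 11: P0: store L1 := 90  ⟶  MIII  (L1)  txn=BusRdX+Flush  M[L1]=7
step 12: P1: load  L1  ⟶  OSII  (L1)  txn=BusRd  M[L1]=7
step 13: P1: store L2 := 33  ⟶  IMII  (L2)  txn=BusRdX  M[L2]=90
step 14: P0: store L1 := 82  ⟶  MIII  (L1)  txn=BusUpgr  M[L1]=7
step 15: P3: load  L2  ⟶  IOIS  (L2)  txn=BusRd  M[L2]=90
step 16: P2: load  L2  ⟶  IOSS  (L2)  txn=BusRd  M[L2]=90
step 17: P2: load  L2  ⟶  IOSS  (L2)  txn=∅  M[L2]=90
step 18: P0: load  L2  ⟶  SOSS  (L2)  txn=BusRd  M[L2]=90
step 19: P2: store L1 := 40  ⟶  IIMI  (L1)  txn=BusRdX+Flush  M[L1]=82
step 20: P3: load  L0  ⟶  IOIS  (L0)  txn=BusRd  M[L0]=80
step 21: P2: load  L1  ⟶  IIMI  (L1)  txn=∅  M[L1]=82

bus = BusRd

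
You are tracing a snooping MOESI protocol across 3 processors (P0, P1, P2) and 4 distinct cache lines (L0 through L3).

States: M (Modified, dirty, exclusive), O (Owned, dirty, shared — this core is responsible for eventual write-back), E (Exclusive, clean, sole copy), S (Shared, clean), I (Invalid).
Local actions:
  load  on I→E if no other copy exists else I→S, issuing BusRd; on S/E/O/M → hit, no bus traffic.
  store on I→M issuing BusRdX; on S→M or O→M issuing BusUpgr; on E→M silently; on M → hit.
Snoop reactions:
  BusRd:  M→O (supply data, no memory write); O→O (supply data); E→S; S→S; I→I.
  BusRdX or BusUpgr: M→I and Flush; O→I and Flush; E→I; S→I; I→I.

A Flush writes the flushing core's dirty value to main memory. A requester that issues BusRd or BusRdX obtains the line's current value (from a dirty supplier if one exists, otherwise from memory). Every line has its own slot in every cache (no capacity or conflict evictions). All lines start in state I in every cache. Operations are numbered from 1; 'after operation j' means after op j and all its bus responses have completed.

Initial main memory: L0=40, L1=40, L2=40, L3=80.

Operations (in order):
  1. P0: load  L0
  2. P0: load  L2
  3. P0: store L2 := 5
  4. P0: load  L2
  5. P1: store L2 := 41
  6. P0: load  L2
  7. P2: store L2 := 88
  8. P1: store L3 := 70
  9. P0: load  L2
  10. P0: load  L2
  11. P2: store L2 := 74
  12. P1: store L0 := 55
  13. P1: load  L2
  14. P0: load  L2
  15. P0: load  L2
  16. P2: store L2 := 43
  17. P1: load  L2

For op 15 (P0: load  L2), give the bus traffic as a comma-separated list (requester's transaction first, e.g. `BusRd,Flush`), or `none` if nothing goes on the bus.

bus = none

  op1 P0: load  L0 → E/I/I on L0; bus BusRd; mem=40
  op2 P0: load  L2 → E/I/I on L2; bus BusRd; mem=40
  op3 P0: store L2 := 5 → M/I/I on L2; bus (none); mem=40
  op4 P0: load  L2 → M/I/I on L2; bus (none); mem=40
  op5 P1: store L2 := 41 → I/M/I on L2; bus BusRdX Flush; mem=5
  op6 P0: load  L2 → S/O/I on L2; bus BusRd; mem=5
  op7 P2: store L2 := 88 → I/I/M on L2; bus BusRdX Flush; mem=41
  op8 P1: store L3 := 70 → I/M/I on L3; bus BusRdX; mem=80
  op9 P0: load  L2 → S/I/O on L2; bus BusRd; mem=41
  op10 P0: load  L2 → S/I/O on L2; bus (none); mem=41
  op11 P2: store L2 := 74 → I/I/M on L2; bus BusUpgr; mem=41
  op12 P1: store L0 := 55 → I/M/I on L0; bus BusRdX; mem=40
  op13 P1: load  L2 → I/S/O on L2; bus BusRd; mem=41
  op14 P0: load  L2 → S/S/O on L2; bus BusRd; mem=41
  op15 P0: load  L2 → S/S/O on L2; bus (none); mem=41
  op16 P2: store L2 := 43 → I/I/M on L2; bus BusUpgr; mem=41
  op17 P1: load  L2 → I/S/O on L2; bus BusRd; mem=41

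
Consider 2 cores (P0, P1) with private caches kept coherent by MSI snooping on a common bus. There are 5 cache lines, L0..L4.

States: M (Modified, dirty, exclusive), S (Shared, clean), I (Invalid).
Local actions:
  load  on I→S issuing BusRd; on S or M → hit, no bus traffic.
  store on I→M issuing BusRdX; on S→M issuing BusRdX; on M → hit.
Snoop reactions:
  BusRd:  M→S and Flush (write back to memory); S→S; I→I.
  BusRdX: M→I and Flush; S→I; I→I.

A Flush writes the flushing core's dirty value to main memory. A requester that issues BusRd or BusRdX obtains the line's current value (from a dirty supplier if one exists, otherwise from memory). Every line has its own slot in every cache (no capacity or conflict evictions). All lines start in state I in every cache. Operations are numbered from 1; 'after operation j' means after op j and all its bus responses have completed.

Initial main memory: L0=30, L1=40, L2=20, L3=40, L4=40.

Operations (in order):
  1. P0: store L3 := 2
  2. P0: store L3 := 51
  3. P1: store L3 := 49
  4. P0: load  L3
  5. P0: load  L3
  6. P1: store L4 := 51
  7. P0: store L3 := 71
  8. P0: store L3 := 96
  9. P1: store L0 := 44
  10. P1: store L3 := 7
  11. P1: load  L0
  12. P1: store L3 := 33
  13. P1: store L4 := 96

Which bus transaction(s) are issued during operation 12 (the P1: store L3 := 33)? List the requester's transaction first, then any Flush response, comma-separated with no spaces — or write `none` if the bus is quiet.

[1] P0: store L3 := 2 | P0:M(2), P1:I | bus: BusRdX
[2] P0: store L3 := 51 | P0:M(51), P1:I | bus: none
[3] P1: store L3 := 49 | P0:I, P1:M(49) | bus: BusRdX,Flush
[4] P0: load  L3 | P0:S(49), P1:S(49) | bus: BusRd,Flush
[5] P0: load  L3 | P0:S(49), P1:S(49) | bus: none
[6] P1: store L4 := 51 | P0:I, P1:M(51) | bus: BusRdX
[7] P0: store L3 := 71 | P0:M(71), P1:I | bus: BusRdX
[8] P0: store L3 := 96 | P0:M(96), P1:I | bus: none
[9] P1: store L0 := 44 | P0:I, P1:M(44) | bus: BusRdX
[10] P1: store L3 := 7 | P0:I, P1:M(7) | bus: BusRdX,Flush
[11] P1: load  L0 | P0:I, P1:M(44) | bus: none
[12] P1: store L3 := 33 | P0:I, P1:M(33) | bus: none
[13] P1: store L4 := 96 | P0:I, P1:M(96) | bus: none

bus = none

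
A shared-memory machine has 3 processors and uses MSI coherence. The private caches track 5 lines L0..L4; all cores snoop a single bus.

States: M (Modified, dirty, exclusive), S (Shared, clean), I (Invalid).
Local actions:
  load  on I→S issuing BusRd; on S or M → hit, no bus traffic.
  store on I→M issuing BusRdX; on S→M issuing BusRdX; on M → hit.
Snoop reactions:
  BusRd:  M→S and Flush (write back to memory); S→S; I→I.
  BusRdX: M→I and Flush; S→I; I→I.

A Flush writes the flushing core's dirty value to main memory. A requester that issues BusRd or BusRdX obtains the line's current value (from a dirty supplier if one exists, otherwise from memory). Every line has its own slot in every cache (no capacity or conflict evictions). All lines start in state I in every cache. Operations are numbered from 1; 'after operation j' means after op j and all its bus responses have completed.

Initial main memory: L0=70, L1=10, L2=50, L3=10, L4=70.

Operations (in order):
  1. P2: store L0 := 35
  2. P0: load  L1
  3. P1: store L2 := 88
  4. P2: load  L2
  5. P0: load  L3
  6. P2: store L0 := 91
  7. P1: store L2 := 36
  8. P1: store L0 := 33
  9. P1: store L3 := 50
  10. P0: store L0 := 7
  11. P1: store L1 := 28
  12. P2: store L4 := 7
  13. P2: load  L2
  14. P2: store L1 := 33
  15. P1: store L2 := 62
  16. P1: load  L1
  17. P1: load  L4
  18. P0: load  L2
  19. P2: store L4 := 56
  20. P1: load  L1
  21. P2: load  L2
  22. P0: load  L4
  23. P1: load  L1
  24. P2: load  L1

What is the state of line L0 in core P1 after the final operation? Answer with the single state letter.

  op1 P2: store L0 := 35 → I/I/M on L0; bus BusRdX; mem=70
  op2 P0: load  L1 → S/I/I on L1; bus BusRd; mem=10
  op3 P1: store L2 := 88 → I/M/I on L2; bus BusRdX; mem=50
  op4 P2: load  L2 → I/S/S on L2; bus BusRd Flush; mem=88
  op5 P0: load  L3 → S/I/I on L3; bus BusRd; mem=10
  op6 P2: store L0 := 91 → I/I/M on L0; bus (none); mem=70
  op7 P1: store L2 := 36 → I/M/I on L2; bus BusRdX; mem=88
  op8 P1: store L0 := 33 → I/M/I on L0; bus BusRdX Flush; mem=91
  op9 P1: store L3 := 50 → I/M/I on L3; bus BusRdX; mem=10
  op10 P0: store L0 := 7 → M/I/I on L0; bus BusRdX Flush; mem=33
  op11 P1: store L1 := 28 → I/M/I on L1; bus BusRdX; mem=10
  op12 P2: store L4 := 7 → I/I/M on L4; bus BusRdX; mem=70
  op13 P2: load  L2 → I/S/S on L2; bus BusRd Flush; mem=36
  op14 P2: store L1 := 33 → I/I/M on L1; bus BusRdX Flush; mem=28
  op15 P1: store L2 := 62 → I/M/I on L2; bus BusRdX; mem=36
  op16 P1: load  L1 → I/S/S on L1; bus BusRd Flush; mem=33
  op17 P1: load  L4 → I/S/S on L4; bus BusRd Flush; mem=7
  op18 P0: load  L2 → S/S/I on L2; bus BusRd Flush; mem=62
  op19 P2: store L4 := 56 → I/I/M on L4; bus BusRdX; mem=7
  op20 P1: load  L1 → I/S/S on L1; bus (none); mem=33
  op21 P2: load  L2 → S/S/S on L2; bus BusRd; mem=62
  op22 P0: load  L4 → S/I/S on L4; bus BusRd Flush; mem=56
  op23 P1: load  L1 → I/S/S on L1; bus (none); mem=33
  op24 P2: load  L1 → I/S/S on L1; bus (none); mem=33

state = I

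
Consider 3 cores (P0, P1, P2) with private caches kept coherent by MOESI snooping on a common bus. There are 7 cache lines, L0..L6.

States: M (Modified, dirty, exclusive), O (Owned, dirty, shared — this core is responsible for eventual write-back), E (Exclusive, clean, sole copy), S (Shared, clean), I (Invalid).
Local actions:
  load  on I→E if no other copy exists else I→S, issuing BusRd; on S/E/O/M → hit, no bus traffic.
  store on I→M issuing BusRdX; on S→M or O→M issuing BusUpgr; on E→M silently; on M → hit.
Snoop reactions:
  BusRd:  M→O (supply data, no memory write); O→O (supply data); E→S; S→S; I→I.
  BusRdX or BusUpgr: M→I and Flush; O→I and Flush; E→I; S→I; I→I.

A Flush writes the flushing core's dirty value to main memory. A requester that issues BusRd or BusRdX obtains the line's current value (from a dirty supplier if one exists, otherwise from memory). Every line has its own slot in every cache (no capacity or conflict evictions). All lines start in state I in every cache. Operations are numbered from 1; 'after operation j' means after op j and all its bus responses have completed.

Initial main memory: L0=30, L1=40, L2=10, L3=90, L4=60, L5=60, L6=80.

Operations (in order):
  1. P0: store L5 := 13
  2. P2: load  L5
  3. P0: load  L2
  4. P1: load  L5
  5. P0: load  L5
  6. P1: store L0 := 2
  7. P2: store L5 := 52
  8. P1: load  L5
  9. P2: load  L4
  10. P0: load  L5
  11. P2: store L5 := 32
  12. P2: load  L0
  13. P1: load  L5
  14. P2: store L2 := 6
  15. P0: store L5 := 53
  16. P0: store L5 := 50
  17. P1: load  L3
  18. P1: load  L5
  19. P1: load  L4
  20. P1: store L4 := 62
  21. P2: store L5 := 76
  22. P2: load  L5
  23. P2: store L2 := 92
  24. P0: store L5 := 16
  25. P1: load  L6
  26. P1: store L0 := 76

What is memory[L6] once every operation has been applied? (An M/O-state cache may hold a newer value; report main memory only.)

  op1 P0: store L5 := 13 → M/I/I on L5; bus BusRdX; mem=60
  op2 P2: load  L5 → O/I/S on L5; bus BusRd; mem=60
  op3 P0: load  L2 → E/I/I on L2; bus BusRd; mem=10
  op4 P1: load  L5 → O/S/S on L5; bus BusRd; mem=60
  op5 P0: load  L5 → O/S/S on L5; bus (none); mem=60
  op6 P1: store L0 := 2 → I/M/I on L0; bus BusRdX; mem=30
  op7 P2: store L5 := 52 → I/I/M on L5; bus BusUpgr Flush; mem=13
  op8 P1: load  L5 → I/S/O on L5; bus BusRd; mem=13
  op9 P2: load  L4 → I/I/E on L4; bus BusRd; mem=60
  op10 P0: load  L5 → S/S/O on L5; bus BusRd; mem=13
  op11 P2: store L5 := 32 → I/I/M on L5; bus BusUpgr; mem=13
  op12 P2: load  L0 → I/O/S on L0; bus BusRd; mem=30
  op13 P1: load  L5 → I/S/O on L5; bus BusRd; mem=13
  op14 P2: store L2 := 6 → I/I/M on L2; bus BusRdX; mem=10
  op15 P0: store L5 := 53 → M/I/I on L5; bus BusRdX Flush; mem=32
  op16 P0: store L5 := 50 → M/I/I on L5; bus (none); mem=32
  op17 P1: load  L3 → I/E/I on L3; bus BusRd; mem=90
  op18 P1: load  L5 → O/S/I on L5; bus BusRd; mem=32
  op19 P1: load  L4 → I/S/S on L4; bus BusRd; mem=60
  op20 P1: store L4 := 62 → I/M/I on L4; bus BusUpgr; mem=60
  op21 P2: store L5 := 76 → I/I/M on L5; bus BusRdX Flush; mem=50
  op22 P2: load  L5 → I/I/M on L5; bus (none); mem=50
  op23 P2: store L2 := 92 → I/I/M on L2; bus (none); mem=10
  op24 P0: store L5 := 16 → M/I/I on L5; bus BusRdX Flush; mem=76
  op25 P1: load  L6 → I/E/I on L6; bus BusRd; mem=80
  op26 P1: store L0 := 76 → I/M/I on L0; bus BusUpgr; mem=30

memory[L6] = 80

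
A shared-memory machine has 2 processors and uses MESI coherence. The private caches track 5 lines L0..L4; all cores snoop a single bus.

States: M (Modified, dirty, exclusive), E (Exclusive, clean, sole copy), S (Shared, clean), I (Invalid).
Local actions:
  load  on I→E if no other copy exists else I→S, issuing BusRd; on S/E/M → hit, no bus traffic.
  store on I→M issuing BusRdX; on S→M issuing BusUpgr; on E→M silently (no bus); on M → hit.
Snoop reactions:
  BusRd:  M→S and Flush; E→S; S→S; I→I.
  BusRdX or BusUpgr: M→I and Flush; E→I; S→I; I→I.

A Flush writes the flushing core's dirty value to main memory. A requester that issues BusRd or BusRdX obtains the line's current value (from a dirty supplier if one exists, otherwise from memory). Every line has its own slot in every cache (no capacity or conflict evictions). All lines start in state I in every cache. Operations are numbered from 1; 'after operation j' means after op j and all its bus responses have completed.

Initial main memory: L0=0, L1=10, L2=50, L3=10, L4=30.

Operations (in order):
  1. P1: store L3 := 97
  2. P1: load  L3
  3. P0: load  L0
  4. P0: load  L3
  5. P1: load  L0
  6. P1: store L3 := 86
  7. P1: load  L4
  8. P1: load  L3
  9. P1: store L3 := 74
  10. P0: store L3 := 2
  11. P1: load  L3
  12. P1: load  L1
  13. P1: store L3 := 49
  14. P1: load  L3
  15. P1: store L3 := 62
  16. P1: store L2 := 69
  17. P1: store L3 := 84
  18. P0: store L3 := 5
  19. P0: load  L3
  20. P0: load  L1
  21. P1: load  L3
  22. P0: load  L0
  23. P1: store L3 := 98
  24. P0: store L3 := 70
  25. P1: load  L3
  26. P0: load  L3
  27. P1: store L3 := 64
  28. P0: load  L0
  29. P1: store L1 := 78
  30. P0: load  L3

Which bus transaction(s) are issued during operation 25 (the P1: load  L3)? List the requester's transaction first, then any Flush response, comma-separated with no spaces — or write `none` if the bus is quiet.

bus = BusRd,Flush

1. P1: store L3 := 97  bus=[BusRdX]  L3: P0=I P1=M  mem[L3]=10
2. P1: load  L3  bus=[-]  L3: P0=I P1=M  mem[L3]=10
3. P0: load  L0  bus=[BusRd]  L0: P0=E P1=I  mem[L0]=0
4. P0: load  L3  bus=[BusRd,Flush]  L3: P0=S P1=S  mem[L3]=97
5. P1: load  L0  bus=[BusRd]  L0: P0=S P1=S  mem[L0]=0
6. P1: store L3 := 86  bus=[BusUpgr]  L3: P0=I P1=M  mem[L3]=97
7. P1: load  L4  bus=[BusRd]  L4: P0=I P1=E  mem[L4]=30
8. P1: load  L3  bus=[-]  L3: P0=I P1=M  mem[L3]=97
9. P1: store L3 := 74  bus=[-]  L3: P0=I P1=M  mem[L3]=97
10. P0: store L3 := 2  bus=[BusRdX,Flush]  L3: P0=M P1=I  mem[L3]=74
11. P1: load  L3  bus=[BusRd,Flush]  L3: P0=S P1=S  mem[L3]=2
12. P1: load  L1  bus=[BusRd]  L1: P0=I P1=E  mem[L1]=10
13. P1: store L3 := 49  bus=[BusUpgr]  L3: P0=I P1=M  mem[L3]=2
14. P1: load  L3  bus=[-]  L3: P0=I P1=M  mem[L3]=2
15. P1: store L3 := 62  bus=[-]  L3: P0=I P1=M  mem[L3]=2
16. P1: store L2 := 69  bus=[BusRdX]  L2: P0=I P1=M  mem[L2]=50
17. P1: store L3 := 84  bus=[-]  L3: P0=I P1=M  mem[L3]=2
18. P0: store L3 := 5  bus=[BusRdX,Flush]  L3: P0=M P1=I  mem[L3]=84
19. P0: load  L3  bus=[-]  L3: P0=M P1=I  mem[L3]=84
20. P0: load  L1  bus=[BusRd]  L1: P0=S P1=S  mem[L1]=10
21. P1: load  L3  bus=[BusRd,Flush]  L3: P0=S P1=S  mem[L3]=5
22. P0: load  L0  bus=[-]  L0: P0=S P1=S  mem[L0]=0
23. P1: store L3 := 98  bus=[BusUpgr]  L3: P0=I P1=M  mem[L3]=5
24. P0: store L3 := 70  bus=[BusRdX,Flush]  L3: P0=M P1=I  mem[L3]=98
25. P1: load  L3  bus=[BusRd,Flush]  L3: P0=S P1=S  mem[L3]=70
26. P0: load  L3  bus=[-]  L3: P0=S P1=S  mem[L3]=70
27. P1: store L3 := 64  bus=[BusUpgr]  L3: P0=I P1=M  mem[L3]=70
28. P0: load  L0  bus=[-]  L0: P0=S P1=S  mem[L0]=0
29. P1: store L1 := 78  bus=[BusUpgr]  L1: P0=I P1=M  mem[L1]=10
30. P0: load  L3  bus=[BusRd,Flush]  L3: P0=S P1=S  mem[L3]=64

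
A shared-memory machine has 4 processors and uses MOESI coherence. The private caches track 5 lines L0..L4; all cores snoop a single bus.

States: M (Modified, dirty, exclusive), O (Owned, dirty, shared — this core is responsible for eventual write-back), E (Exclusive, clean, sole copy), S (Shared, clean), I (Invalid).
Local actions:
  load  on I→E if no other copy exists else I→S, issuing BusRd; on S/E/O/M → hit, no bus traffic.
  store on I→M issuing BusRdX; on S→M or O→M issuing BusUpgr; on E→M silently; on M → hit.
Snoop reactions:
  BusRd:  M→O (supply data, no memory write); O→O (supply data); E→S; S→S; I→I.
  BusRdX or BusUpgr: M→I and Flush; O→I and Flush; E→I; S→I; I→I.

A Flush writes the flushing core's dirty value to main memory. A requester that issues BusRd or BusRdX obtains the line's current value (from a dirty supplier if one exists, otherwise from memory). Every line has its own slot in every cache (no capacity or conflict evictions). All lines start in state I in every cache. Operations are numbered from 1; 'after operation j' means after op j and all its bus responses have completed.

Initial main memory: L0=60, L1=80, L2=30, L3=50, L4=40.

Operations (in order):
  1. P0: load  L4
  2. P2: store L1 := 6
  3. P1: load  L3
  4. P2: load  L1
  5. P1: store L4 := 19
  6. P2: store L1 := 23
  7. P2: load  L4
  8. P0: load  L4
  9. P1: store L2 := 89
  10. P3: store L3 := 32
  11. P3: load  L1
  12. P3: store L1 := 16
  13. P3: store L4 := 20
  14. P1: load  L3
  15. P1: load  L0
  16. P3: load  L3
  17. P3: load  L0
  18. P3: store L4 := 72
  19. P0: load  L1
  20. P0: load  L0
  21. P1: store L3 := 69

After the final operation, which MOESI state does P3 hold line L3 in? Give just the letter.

step 1: P0: load  L4  ⟶  EIII  (L4)  txn=BusRd  M[L4]=40
step 2: P2: store L1 := 6  ⟶  IIMI  (L1)  txn=BusRdX  M[L1]=80
step 3: P1: load  L3  ⟶  IEII  (L3)  txn=BusRd  M[L3]=50
step 4: P2: load  L1  ⟶  IIMI  (L1)  txn=∅  M[L1]=80
step 5: P1: store L4 := 19  ⟶  IMII  (L4)  txn=BusRdX  M[L4]=40
step 6: P2: store L1 := 23  ⟶  IIMI  (L1)  txn=∅  M[L1]=80
step 7: P2: load  L4  ⟶  IOSI  (L4)  txn=BusRd  M[L4]=40
step 8: P0: load  L4  ⟶  SOSI  (L4)  txn=BusRd  M[L4]=40
step 9: P1: store L2 := 89  ⟶  IMII  (L2)  txn=BusRdX  M[L2]=30
step 10: P3: store L3 := 32  ⟶  IIIM  (L3)  txn=BusRdX  M[L3]=50
step 11: P3: load  L1  ⟶  IIOS  (L1)  txn=BusRd  M[L1]=80
step 12: P3: store L1 := 16  ⟶  IIIM  (L1)  txn=BusUpgr+Flush  M[L1]=23
step 13: P3: store L4 := 20  ⟶  IIIM  (L4)  txn=BusRdX+Flush  M[L4]=19
step 14: P1: load  L3  ⟶  ISIO  (L3)  txn=BusRd  M[L3]=50
step 15: P1: load  L0  ⟶  IEII  (L0)  txn=BusRd  M[L0]=60
step 16: P3: load  L3  ⟶  ISIO  (L3)  txn=∅  M[L3]=50
step 17: P3: load  L0  ⟶  ISIS  (L0)  txn=BusRd  M[L0]=60
step 18: P3: store L4 := 72  ⟶  IIIM  (L4)  txn=∅  M[L4]=19
step 19: P0: load  L1  ⟶  SIIO  (L1)  txn=BusRd  M[L1]=23
step 20: P0: load  L0  ⟶  SSIS  (L0)  txn=BusRd  M[L0]=60
step 21: P1: store L3 := 69  ⟶  IMII  (L3)  txn=BusUpgr+Flush  M[L3]=32

state = I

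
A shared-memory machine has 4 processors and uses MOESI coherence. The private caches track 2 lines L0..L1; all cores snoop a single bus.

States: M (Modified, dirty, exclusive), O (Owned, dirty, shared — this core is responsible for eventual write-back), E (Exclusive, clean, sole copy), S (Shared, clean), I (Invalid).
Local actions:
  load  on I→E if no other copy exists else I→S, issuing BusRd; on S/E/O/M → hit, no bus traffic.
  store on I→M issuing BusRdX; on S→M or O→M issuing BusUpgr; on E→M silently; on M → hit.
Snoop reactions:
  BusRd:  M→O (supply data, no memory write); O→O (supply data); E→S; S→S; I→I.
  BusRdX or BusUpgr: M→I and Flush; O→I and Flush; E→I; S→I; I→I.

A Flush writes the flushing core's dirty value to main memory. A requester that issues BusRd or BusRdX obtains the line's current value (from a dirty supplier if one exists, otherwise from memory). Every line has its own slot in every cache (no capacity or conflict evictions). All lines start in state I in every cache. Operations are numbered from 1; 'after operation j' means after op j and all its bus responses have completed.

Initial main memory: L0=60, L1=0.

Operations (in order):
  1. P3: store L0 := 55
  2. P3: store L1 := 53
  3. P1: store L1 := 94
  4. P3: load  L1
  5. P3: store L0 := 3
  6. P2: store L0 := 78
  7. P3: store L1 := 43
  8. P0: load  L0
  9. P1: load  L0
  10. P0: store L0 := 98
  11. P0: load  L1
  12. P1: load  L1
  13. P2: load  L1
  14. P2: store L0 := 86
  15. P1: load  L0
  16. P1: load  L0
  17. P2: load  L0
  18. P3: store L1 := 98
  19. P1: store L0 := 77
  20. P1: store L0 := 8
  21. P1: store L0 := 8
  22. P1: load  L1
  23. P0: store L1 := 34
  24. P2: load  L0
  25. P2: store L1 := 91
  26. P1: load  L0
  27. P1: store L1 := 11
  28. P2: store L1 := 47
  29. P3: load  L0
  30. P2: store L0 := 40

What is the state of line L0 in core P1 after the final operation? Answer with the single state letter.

state = I

1. P3: store L0 := 55  bus=[BusRdX]  L0: P0=I P1=I P2=I P3=M  mem[L0]=60
2. P3: store L1 := 53  bus=[BusRdX]  L1: P0=I P1=I P2=I P3=M  mem[L1]=0
3. P1: store L1 := 94  bus=[BusRdX,Flush]  L1: P0=I P1=M P2=I P3=I  mem[L1]=53
4. P3: load  L1  bus=[BusRd]  L1: P0=I P1=O P2=I P3=S  mem[L1]=53
5. P3: store L0 := 3  bus=[-]  L0: P0=I P1=I P2=I P3=M  mem[L0]=60
6. P2: store L0 := 78  bus=[BusRdX,Flush]  L0: P0=I P1=I P2=M P3=I  mem[L0]=3
7. P3: store L1 := 43  bus=[BusUpgr,Flush]  L1: P0=I P1=I P2=I P3=M  mem[L1]=94
8. P0: load  L0  bus=[BusRd]  L0: P0=S P1=I P2=O P3=I  mem[L0]=3
9. P1: load  L0  bus=[BusRd]  L0: P0=S P1=S P2=O P3=I  mem[L0]=3
10. P0: store L0 := 98  bus=[BusUpgr,Flush]  L0: P0=M P1=I P2=I P3=I  mem[L0]=78
11. P0: load  L1  bus=[BusRd]  L1: P0=S P1=I P2=I P3=O  mem[L1]=94
12. P1: load  L1  bus=[BusRd]  L1: P0=S P1=S P2=I P3=O  mem[L1]=94
13. P2: load  L1  bus=[BusRd]  L1: P0=S P1=S P2=S P3=O  mem[L1]=94
14. P2: store L0 := 86  bus=[BusRdX,Flush]  L0: P0=I P1=I P2=M P3=I  mem[L0]=98
15. P1: load  L0  bus=[BusRd]  L0: P0=I P1=S P2=O P3=I  mem[L0]=98
16. P1: load  L0  bus=[-]  L0: P0=I P1=S P2=O P3=I  mem[L0]=98
17. P2: load  L0  bus=[-]  L0: P0=I P1=S P2=O P3=I  mem[L0]=98
18. P3: store L1 := 98  bus=[BusUpgr]  L1: P0=I P1=I P2=I P3=M  mem[L1]=94
19. P1: store L0 := 77  bus=[BusUpgr,Flush]  L0: P0=I P1=M P2=I P3=I  mem[L0]=86
20. P1: store L0 := 8  bus=[-]  L0: P0=I P1=M P2=I P3=I  mem[L0]=86
21. P1: store L0 := 8  bus=[-]  L0: P0=I P1=M P2=I P3=I  mem[L0]=86
22. P1: load  L1  bus=[BusRd]  L1: P0=I P1=S P2=I P3=O  mem[L1]=94
23. P0: store L1 := 34  bus=[BusRdX,Flush]  L1: P0=M P1=I P2=I P3=I  mem[L1]=98
24. P2: load  L0  bus=[BusRd]  L0: P0=I P1=O P2=S P3=I  mem[L0]=86
25. P2: store L1 := 91  bus=[BusRdX,Flush]  L1: P0=I P1=I P2=M P3=I  mem[L1]=34
26. P1: load  L0  bus=[-]  L0: P0=I P1=O P2=S P3=I  mem[L0]=86
27. P1: store L1 := 11  bus=[BusRdX,Flush]  L1: P0=I P1=M P2=I P3=I  mem[L1]=91
28. P2: store L1 := 47  bus=[BusRdX,Flush]  L1: P0=I P1=I P2=M P3=I  mem[L1]=11
29. P3: load  L0  bus=[BusRd]  L0: P0=I P1=O P2=S P3=S  mem[L0]=86
30. P2: store L0 := 40  bus=[BusUpgr,Flush]  L0: P0=I P1=I P2=M P3=I  mem[L0]=8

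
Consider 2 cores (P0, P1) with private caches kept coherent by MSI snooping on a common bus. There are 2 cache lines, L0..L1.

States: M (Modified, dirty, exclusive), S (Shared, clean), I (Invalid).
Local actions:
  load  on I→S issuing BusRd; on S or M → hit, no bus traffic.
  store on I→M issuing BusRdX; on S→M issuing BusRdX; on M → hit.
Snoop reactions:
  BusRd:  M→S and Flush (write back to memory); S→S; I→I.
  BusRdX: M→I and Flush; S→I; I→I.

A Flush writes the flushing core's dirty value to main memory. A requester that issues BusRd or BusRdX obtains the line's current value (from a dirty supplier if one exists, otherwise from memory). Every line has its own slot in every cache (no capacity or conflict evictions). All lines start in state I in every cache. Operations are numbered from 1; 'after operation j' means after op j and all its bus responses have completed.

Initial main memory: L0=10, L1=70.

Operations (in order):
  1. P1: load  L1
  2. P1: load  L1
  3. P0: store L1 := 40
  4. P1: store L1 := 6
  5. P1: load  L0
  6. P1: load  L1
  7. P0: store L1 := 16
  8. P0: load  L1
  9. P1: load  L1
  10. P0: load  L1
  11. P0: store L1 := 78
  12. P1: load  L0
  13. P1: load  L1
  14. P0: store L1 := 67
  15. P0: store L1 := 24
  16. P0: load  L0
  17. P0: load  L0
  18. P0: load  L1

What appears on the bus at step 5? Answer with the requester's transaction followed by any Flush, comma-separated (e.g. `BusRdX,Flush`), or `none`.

[1] P1: load  L1 | P0:I, P1:S(70) | bus: BusRd
[2] P1: load  L1 | P0:I, P1:S(70) | bus: none
[3] P0: store L1 := 40 | P0:M(40), P1:I | bus: BusRdX
[4] P1: store L1 := 6 | P0:I, P1:M(6) | bus: BusRdX,Flush
[5] P1: load  L0 | P0:I, P1:S(10) | bus: BusRd
[6] P1: load  L1 | P0:I, P1:M(6) | bus: none
[7] P0: store L1 := 16 | P0:M(16), P1:I | bus: BusRdX,Flush
[8] P0: load  L1 | P0:M(16), P1:I | bus: none
[9] P1: load  L1 | P0:S(16), P1:S(16) | bus: BusRd,Flush
[10] P0: load  L1 | P0:S(16), P1:S(16) | bus: none
[11] P0: store L1 := 78 | P0:M(78), P1:I | bus: BusRdX
[12] P1: load  L0 | P0:I, P1:S(10) | bus: none
[13] P1: load  L1 | P0:S(78), P1:S(78) | bus: BusRd,Flush
[14] P0: store L1 := 67 | P0:M(67), P1:I | bus: BusRdX
[15] P0: store L1 := 24 | P0:M(24), P1:I | bus: none
[16] P0: load  L0 | P0:S(10), P1:S(10) | bus: BusRd
[17] P0: load  L0 | P0:S(10), P1:S(10) | bus: none
[18] P0: load  L1 | P0:M(24), P1:I | bus: none

bus = BusRd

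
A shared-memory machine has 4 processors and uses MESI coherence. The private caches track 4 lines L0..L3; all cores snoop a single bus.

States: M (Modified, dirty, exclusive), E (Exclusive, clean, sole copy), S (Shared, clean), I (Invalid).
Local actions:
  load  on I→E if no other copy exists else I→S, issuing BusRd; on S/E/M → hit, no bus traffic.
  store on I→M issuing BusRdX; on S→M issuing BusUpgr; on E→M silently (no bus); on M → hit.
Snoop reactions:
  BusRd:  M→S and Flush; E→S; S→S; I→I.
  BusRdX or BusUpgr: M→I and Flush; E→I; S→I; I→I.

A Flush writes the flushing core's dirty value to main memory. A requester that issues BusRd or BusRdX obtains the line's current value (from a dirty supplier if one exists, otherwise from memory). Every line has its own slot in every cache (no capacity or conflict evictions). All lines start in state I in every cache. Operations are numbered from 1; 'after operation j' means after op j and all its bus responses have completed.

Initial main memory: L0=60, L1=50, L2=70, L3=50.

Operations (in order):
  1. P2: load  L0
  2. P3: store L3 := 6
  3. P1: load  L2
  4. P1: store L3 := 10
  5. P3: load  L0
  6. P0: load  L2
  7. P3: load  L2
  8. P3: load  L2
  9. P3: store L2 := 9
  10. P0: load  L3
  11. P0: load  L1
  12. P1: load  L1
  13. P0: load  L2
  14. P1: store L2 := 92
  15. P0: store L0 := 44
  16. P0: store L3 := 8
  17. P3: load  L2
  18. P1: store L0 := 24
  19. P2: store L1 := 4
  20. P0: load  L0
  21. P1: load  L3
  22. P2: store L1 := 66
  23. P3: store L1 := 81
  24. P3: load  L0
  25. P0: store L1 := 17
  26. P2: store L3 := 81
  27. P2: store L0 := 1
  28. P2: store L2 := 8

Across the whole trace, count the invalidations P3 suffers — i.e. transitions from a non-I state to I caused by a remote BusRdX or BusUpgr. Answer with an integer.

invalidations = 6

1. P2: load  L0  bus=[BusRd]  L0: P0=I P1=I P2=E P3=I  mem[L0]=60
2. P3: store L3 := 6  bus=[BusRdX]  L3: P0=I P1=I P2=I P3=M  mem[L3]=50
3. P1: load  L2  bus=[BusRd]  L2: P0=I P1=E P2=I P3=I  mem[L2]=70
4. P1: store L3 := 10  bus=[BusRdX,Flush]  L3: P0=I P1=M P2=I P3=I  mem[L3]=6
5. P3: load  L0  bus=[BusRd]  L0: P0=I P1=I P2=S P3=S  mem[L0]=60
6. P0: load  L2  bus=[BusRd]  L2: P0=S P1=S P2=I P3=I  mem[L2]=70
7. P3: load  L2  bus=[BusRd]  L2: P0=S P1=S P2=I P3=S  mem[L2]=70
8. P3: load  L2  bus=[-]  L2: P0=S P1=S P2=I P3=S  mem[L2]=70
9. P3: store L2 := 9  bus=[BusUpgr]  L2: P0=I P1=I P2=I P3=M  mem[L2]=70
10. P0: load  L3  bus=[BusRd,Flush]  L3: P0=S P1=S P2=I P3=I  mem[L3]=10
11. P0: load  L1  bus=[BusRd]  L1: P0=E P1=I P2=I P3=I  mem[L1]=50
12. P1: load  L1  bus=[BusRd]  L1: P0=S P1=S P2=I P3=I  mem[L1]=50
13. P0: load  L2  bus=[BusRd,Flush]  L2: P0=S P1=I P2=I P3=S  mem[L2]=9
14. P1: store L2 := 92  bus=[BusRdX]  L2: P0=I P1=M P2=I P3=I  mem[L2]=9
15. P0: store L0 := 44  bus=[BusRdX]  L0: P0=M P1=I P2=I P3=I  mem[L0]=60
16. P0: store L3 := 8  bus=[BusUpgr]  L3: P0=M P1=I P2=I P3=I  mem[L3]=10
17. P3: load  L2  bus=[BusRd,Flush]  L2: P0=I P1=S P2=I P3=S  mem[L2]=92
18. P1: store L0 := 24  bus=[BusRdX,Flush]  L0: P0=I P1=M P2=I P3=I  mem[L0]=44
19. P2: store L1 := 4  bus=[BusRdX]  L1: P0=I P1=I P2=M P3=I  mem[L1]=50
20. P0: load  L0  bus=[BusRd,Flush]  L0: P0=S P1=S P2=I P3=I  mem[L0]=24
21. P1: load  L3  bus=[BusRd,Flush]  L3: P0=S P1=S P2=I P3=I  mem[L3]=8
22. P2: store L1 := 66  bus=[-]  L1: P0=I P1=I P2=M P3=I  mem[L1]=50
23. P3: store L1 := 81  bus=[BusRdX,Flush]  L1: P0=I P1=I P2=I P3=M  mem[L1]=66
24. P3: load  L0  bus=[BusRd]  L0: P0=S P1=S P2=I P3=S  mem[L0]=24
25. P0: store L1 := 17  bus=[BusRdX,Flush]  L1: P0=M P1=I P2=I P3=I  mem[L1]=81
26. P2: store L3 := 81  bus=[BusRdX]  L3: P0=I P1=I P2=M P3=I  mem[L3]=8
27. P2: store L0 := 1  bus=[BusRdX]  L0: P0=I P1=I P2=M P3=I  mem[L0]=24
28. P2: store L2 := 8  bus=[BusRdX]  L2: P0=I P1=I P2=M P3=I  mem[L2]=92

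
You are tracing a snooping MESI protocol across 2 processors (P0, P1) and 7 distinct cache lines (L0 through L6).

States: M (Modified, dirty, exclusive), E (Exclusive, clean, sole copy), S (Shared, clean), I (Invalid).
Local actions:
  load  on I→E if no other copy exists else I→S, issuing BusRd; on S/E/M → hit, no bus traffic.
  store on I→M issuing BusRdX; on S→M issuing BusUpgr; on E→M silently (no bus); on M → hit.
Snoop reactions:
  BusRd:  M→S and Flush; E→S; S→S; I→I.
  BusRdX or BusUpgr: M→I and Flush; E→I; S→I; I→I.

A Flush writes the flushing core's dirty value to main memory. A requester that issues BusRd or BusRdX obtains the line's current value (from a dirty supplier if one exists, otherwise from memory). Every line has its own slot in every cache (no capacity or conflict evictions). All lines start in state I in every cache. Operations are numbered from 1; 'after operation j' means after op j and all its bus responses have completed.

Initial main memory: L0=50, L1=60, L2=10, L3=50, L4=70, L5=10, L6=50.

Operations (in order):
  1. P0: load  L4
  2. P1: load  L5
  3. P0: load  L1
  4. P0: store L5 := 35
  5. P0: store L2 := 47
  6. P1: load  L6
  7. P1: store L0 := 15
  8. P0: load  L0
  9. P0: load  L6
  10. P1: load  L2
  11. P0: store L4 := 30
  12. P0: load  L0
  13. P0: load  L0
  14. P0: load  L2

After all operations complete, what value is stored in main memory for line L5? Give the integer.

  op1 P0: load  L4 → E/I on L4; bus BusRd; mem=70
  op2 P1: load  L5 → I/E on L5; bus BusRd; mem=10
  op3 P0: load  L1 → E/I on L1; bus BusRd; mem=60
  op4 P0: store L5 := 35 → M/I on L5; bus BusRdX; mem=10
  op5 P0: store L2 := 47 → M/I on L2; bus BusRdX; mem=10
  op6 P1: load  L6 → I/E on L6; bus BusRd; mem=50
  op7 P1: store L0 := 15 → I/M on L0; bus BusRdX; mem=50
  op8 P0: load  L0 → S/S on L0; bus BusRd Flush; mem=15
  op9 P0: load  L6 → S/S on L6; bus BusRd; mem=50
  op10 P1: load  L2 → S/S on L2; bus BusRd Flush; mem=47
  op11 P0: store L4 := 30 → M/I on L4; bus (none); mem=70
  op12 P0: load  L0 → S/S on L0; bus (none); mem=15
  op13 P0: load  L0 → S/S on L0; bus (none); mem=15
  op14 P0: load  L2 → S/S on L2; bus (none); mem=47

memory[L5] = 10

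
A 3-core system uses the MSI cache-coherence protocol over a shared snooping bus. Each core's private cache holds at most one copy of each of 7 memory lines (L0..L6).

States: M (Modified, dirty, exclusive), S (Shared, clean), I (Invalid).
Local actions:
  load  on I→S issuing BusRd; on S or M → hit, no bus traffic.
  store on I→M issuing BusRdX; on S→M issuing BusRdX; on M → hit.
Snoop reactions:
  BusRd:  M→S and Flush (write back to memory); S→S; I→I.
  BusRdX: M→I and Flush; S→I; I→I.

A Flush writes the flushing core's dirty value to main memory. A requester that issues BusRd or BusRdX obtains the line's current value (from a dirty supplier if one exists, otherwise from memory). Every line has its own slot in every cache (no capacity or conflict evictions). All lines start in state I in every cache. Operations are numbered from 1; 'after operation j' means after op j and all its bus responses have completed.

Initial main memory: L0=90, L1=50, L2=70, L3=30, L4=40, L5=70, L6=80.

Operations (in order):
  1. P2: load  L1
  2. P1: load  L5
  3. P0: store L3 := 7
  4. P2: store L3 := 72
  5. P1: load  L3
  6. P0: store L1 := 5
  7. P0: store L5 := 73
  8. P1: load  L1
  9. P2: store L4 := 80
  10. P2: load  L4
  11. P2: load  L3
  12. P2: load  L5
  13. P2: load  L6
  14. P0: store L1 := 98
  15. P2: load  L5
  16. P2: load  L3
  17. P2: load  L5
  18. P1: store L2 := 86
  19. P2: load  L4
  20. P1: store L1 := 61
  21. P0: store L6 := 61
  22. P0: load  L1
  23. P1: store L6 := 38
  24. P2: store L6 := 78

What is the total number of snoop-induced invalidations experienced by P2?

invalidations = 2

[1] P2: load  L1 | P0:I, P1:I, P2:S(50) | bus: BusRd
[2] P1: load  L5 | P0:I, P1:S(70), P2:I | bus: BusRd
[3] P0: store L3 := 7 | P0:M(7), P1:I, P2:I | bus: BusRdX
[4] P2: store L3 := 72 | P0:I, P1:I, P2:M(72) | bus: BusRdX,Flush
[5] P1: load  L3 | P0:I, P1:S(72), P2:S(72) | bus: BusRd,Flush
[6] P0: store L1 := 5 | P0:M(5), P1:I, P2:I | bus: BusRdX
[7] P0: store L5 := 73 | P0:M(73), P1:I, P2:I | bus: BusRdX
[8] P1: load  L1 | P0:S(5), P1:S(5), P2:I | bus: BusRd,Flush
[9] P2: store L4 := 80 | P0:I, P1:I, P2:M(80) | bus: BusRdX
[10] P2: load  L4 | P0:I, P1:I, P2:M(80) | bus: none
[11] P2: load  L3 | P0:I, P1:S(72), P2:S(72) | bus: none
[12] P2: load  L5 | P0:S(73), P1:I, P2:S(73) | bus: BusRd,Flush
[13] P2: load  L6 | P0:I, P1:I, P2:S(80) | bus: BusRd
[14] P0: store L1 := 98 | P0:M(98), P1:I, P2:I | bus: BusRdX
[15] P2: load  L5 | P0:S(73), P1:I, P2:S(73) | bus: none
[16] P2: load  L3 | P0:I, P1:S(72), P2:S(72) | bus: none
[17] P2: load  L5 | P0:S(73), P1:I, P2:S(73) | bus: none
[18] P1: store L2 := 86 | P0:I, P1:M(86), P2:I | bus: BusRdX
[19] P2: load  L4 | P0:I, P1:I, P2:M(80) | bus: none
[20] P1: store L1 := 61 | P0:I, P1:M(61), P2:I | bus: BusRdX,Flush
[21] P0: store L6 := 61 | P0:M(61), P1:I, P2:I | bus: BusRdX
[22] P0: load  L1 | P0:S(61), P1:S(61), P2:I | bus: BusRd,Flush
[23] P1: store L6 := 38 | P0:I, P1:M(38), P2:I | bus: BusRdX,Flush
[24] P2: store L6 := 78 | P0:I, P1:I, P2:M(78) | bus: BusRdX,Flush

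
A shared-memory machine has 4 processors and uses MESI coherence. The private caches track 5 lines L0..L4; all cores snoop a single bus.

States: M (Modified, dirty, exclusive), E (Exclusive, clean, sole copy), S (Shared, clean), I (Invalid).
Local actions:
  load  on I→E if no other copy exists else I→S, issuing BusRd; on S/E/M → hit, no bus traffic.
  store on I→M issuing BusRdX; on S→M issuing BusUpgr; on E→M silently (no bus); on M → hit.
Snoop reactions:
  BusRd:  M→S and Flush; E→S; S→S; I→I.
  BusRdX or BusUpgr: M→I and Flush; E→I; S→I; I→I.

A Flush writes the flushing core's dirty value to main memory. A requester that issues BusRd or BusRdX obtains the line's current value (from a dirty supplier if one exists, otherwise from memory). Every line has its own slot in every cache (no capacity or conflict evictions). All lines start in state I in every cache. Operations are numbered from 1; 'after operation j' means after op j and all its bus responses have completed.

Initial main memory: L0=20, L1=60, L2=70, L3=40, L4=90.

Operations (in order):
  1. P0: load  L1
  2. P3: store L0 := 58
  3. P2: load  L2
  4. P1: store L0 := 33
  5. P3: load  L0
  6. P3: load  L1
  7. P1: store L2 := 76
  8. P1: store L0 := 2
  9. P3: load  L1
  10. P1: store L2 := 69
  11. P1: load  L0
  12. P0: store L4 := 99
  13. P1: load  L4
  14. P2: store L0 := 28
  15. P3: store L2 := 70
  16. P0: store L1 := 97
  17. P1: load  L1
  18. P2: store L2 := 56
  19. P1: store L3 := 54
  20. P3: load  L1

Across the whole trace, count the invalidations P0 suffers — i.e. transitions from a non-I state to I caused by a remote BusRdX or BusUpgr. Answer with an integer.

1. P0: load  L1  bus=[BusRd]  L1: P0=E P1=I P2=I P3=I  mem[L1]=60
2. P3: store L0 := 58  bus=[BusRdX]  L0: P0=I P1=I P2=I P3=M  mem[L0]=20
3. P2: load  L2  bus=[BusRd]  L2: P0=I P1=I P2=E P3=I  mem[L2]=70
4. P1: store L0 := 33  bus=[BusRdX,Flush]  L0: P0=I P1=M P2=I P3=I  mem[L0]=58
5. P3: load  L0  bus=[BusRd,Flush]  L0: P0=I P1=S P2=I P3=S  mem[L0]=33
6. P3: load  L1  bus=[BusRd]  L1: P0=S P1=I P2=I P3=S  mem[L1]=60
7. P1: store L2 := 76  bus=[BusRdX]  L2: P0=I P1=M P2=I P3=I  mem[L2]=70
8. P1: store L0 := 2  bus=[BusUpgr]  L0: P0=I P1=M P2=I P3=I  mem[L0]=33
9. P3: load  L1  bus=[-]  L1: P0=S P1=I P2=I P3=S  mem[L1]=60
10. P1: store L2 := 69  bus=[-]  L2: P0=I P1=M P2=I P3=I  mem[L2]=70
11. P1: load  L0  bus=[-]  L0: P0=I P1=M P2=I P3=I  mem[L0]=33
12. P0: store L4 := 99  bus=[BusRdX]  L4: P0=M P1=I P2=I P3=I  mem[L4]=90
13. P1: load  L4  bus=[BusRd,Flush]  L4: P0=S P1=S P2=I P3=I  mem[L4]=99
14. P2: store L0 := 28  bus=[BusRdX,Flush]  L0: P0=I P1=I P2=M P3=I  mem[L0]=2
15. P3: store L2 := 70  bus=[BusRdX,Flush]  L2: P0=I P1=I P2=I P3=M  mem[L2]=69
16. P0: store L1 := 97  bus=[BusUpgr]  L1: P0=M P1=I P2=I P3=I  mem[L1]=60
17. P1: load  L1  bus=[BusRd,Flush]  L1: P0=S P1=S P2=I P3=I  mem[L1]=97
18. P2: store L2 := 56  bus=[BusRdX,Flush]  L2: P0=I P1=I P2=M P3=I  mem[L2]=70
19. P1: store L3 := 54  bus=[BusRdX]  L3: P0=I P1=M P2=I P3=I  mem[L3]=40
20. P3: load  L1  bus=[BusRd]  L1: P0=S P1=S P2=I P3=S  mem[L1]=97

invalidations = 0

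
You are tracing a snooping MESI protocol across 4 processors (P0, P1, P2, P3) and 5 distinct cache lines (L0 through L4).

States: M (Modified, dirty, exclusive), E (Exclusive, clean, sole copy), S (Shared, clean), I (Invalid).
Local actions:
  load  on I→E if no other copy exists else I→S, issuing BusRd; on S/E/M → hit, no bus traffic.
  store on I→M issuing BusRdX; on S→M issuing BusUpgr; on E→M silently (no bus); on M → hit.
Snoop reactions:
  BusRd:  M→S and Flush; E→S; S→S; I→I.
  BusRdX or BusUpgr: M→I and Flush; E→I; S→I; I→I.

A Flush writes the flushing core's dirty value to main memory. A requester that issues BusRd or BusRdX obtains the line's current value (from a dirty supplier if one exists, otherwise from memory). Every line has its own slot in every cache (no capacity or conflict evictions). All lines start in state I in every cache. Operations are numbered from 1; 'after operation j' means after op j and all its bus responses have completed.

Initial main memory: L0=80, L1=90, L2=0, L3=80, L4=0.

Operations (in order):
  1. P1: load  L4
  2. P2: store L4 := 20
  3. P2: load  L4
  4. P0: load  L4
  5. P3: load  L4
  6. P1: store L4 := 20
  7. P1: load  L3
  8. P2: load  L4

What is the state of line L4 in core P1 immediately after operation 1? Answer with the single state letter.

state = E

  op1 P1: load  L4 → I/E/I/I on L4; bus BusRd; mem=0
  op2 P2: store L4 := 20 → I/I/M/I on L4; bus BusRdX; mem=0
  op3 P2: load  L4 → I/I/M/I on L4; bus (none); mem=0
  op4 P0: load  L4 → S/I/S/I on L4; bus BusRd Flush; mem=20
  op5 P3: load  L4 → S/I/S/S on L4; bus BusRd; mem=20
  op6 P1: store L4 := 20 → I/M/I/I on L4; bus BusRdX; mem=20
  op7 P1: load  L3 → I/E/I/I on L3; bus BusRd; mem=80
  op8 P2: load  L4 → I/S/S/I on L4; bus BusRd Flush; mem=20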